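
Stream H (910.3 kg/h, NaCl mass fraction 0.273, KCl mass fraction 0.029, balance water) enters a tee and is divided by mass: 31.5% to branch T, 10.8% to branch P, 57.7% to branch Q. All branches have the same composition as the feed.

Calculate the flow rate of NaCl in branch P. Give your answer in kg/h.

26.84 kg/h

Branch P total = 0.108×910.3 = 98.312 kg/h.
NaCl in P = 0.273×98.312 = 26.839 kg/h.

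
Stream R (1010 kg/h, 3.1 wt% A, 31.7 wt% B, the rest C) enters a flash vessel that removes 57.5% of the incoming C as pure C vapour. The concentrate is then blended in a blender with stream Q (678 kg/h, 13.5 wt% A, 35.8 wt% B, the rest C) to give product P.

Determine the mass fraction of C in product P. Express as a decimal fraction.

Vapour removed = 0.575×0.652×1010 = 378.65 kg/h; concentrate = 631.35 kg/h.
C reaching the mixer = 279.87 (from concentrate) + 678×0.507 = 623.62 kg/h.
Product flow = 631.35 + 678 = 1309.4 kg/h; C fraction = 0.4763.

0.4763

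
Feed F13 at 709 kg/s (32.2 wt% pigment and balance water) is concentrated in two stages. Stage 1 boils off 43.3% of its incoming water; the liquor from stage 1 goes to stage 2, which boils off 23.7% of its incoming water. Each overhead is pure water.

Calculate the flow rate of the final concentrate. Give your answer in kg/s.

water in feed = 709×0.678 = 480.7 kg/s.
After stage 1: water left = (1−0.433)×480.7 = 272.56; stream total = 500.86 kg/s.
After stage 2: water left = (1−0.237)×272.56 = 207.96; final concentrate = 436.26 kg/s.

436.3 kg/s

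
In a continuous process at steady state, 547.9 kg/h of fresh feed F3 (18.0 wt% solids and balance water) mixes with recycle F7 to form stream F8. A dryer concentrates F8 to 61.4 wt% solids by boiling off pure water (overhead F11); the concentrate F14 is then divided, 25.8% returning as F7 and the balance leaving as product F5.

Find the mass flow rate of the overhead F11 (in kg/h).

387.3 kg/h

Overall solids balance (none leaves overhead): solids in fresh feed = solids in product, i.e. 547.9×0.180 = (1−0.258)·F14·0.614.
F14 = 98.622/(0.614×0.742) = 216.47 kg/h.
Recycle F7 = 0.258×216.47 = 55.85 kg/h.
Combined feed F8 = 547.9 + 55.85 = 603.75 kg/h.
Overhead F11 = F8 − F14 = 603.75 − 216.47 = 387.28 kg/h.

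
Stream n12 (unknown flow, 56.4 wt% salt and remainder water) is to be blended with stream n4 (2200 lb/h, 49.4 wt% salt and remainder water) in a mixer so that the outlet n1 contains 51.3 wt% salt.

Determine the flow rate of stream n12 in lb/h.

Let n12 be the unknown flow. Total out = 2200 + n12.
salt balance: 1086.8 + 0.564·n12 = 0.513·(2200 + n12)
(0.564 − 0.513)·n12 = 0.513×2200 − 1086.8 = 41.8
n12 = 41.8 / 0.051 = 819.61 lb/h

819.6 lb/h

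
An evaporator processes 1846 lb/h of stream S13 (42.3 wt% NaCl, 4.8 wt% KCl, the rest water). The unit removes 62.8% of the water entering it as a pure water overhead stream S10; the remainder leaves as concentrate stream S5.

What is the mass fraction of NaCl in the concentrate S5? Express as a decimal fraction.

0.633

NaCl is not removed: 1846×0.423 = 780.86 lb/h of NaCl enters S5.
water entering = 1846×0.529 = 976.53 lb/h; overhead removed = 0.628×976.53 = 613.26 lb/h.
Concentrate = 1846 − 613.26 = 1232.7 lb/h.
Mass fraction = 780.86/1232.7 = 0.633.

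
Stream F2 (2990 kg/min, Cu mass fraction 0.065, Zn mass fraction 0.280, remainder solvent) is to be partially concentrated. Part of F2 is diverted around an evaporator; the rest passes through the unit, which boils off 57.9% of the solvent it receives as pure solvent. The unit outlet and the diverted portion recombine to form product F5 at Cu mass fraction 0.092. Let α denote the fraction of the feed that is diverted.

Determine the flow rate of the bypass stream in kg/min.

All 2990×0.065 = 194.35 kg/min of Cu reaches F5, so F5 = 194.35/0.092 = 2112.5 kg/min and vapour = 877.5 kg/min.
The evaporator receives (1−α)·2990 of feed at 0.655 solvent and removes 0.579 of that solvent:
0.579×0.655×(1−α)×2990 = 877.5
(1−α) = 877.5/1133.9 = 0.7738;  α = 0.2262.
Bypass flow = 0.2262×2990 = 676.19 kg/min.

676.2 kg/min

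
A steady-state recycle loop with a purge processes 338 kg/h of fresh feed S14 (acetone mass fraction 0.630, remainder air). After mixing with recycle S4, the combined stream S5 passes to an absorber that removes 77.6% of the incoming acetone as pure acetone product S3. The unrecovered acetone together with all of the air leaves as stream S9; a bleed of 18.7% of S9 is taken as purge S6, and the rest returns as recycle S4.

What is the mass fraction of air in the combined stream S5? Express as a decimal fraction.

0.720

air enters only via S14 and leaves only via the purge: 338×0.370 = 0.187×(air in S9), and the absorber passes all air, so air in S5 = air in S9 = 668.77 kg/h.
acetone in S5: m_A = 338×0.630 + (1−0.187)·(1−0.776)·m_A, so m_A = 212.94/0.8179 = 260.35 kg/h.
S5 = 260.35 + 668.77 = 929.12 kg/h.
air fraction in S5 = 668.77/929.12 = 0.720.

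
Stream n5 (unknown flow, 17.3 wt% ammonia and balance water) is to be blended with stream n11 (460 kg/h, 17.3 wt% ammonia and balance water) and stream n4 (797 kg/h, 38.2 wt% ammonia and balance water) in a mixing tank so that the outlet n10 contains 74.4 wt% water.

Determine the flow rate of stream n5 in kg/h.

749.9 kg/h

Let n5 be the unknown flow. Total out = 1257 + n5.
water balance: 872.97 + 0.827·n5 = 0.744·(1257 + n5)
(0.827 − 0.744)·n5 = 0.744×1257 − 872.97 = 62.242
n5 = 62.242 / 0.083 = 749.9 kg/h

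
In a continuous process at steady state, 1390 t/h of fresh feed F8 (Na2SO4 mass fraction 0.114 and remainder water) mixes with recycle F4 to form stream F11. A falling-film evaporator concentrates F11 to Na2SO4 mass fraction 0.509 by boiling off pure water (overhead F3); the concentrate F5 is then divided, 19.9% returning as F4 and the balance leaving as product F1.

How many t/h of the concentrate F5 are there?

388.7 t/h

Overall Na2SO4 balance (none leaves overhead): Na2SO4 in fresh feed = Na2SO4 in product, i.e. 1390×0.114 = (1−0.199)·F5·0.509.
F5 = 158.46/(0.509×0.801) = 388.66 t/h.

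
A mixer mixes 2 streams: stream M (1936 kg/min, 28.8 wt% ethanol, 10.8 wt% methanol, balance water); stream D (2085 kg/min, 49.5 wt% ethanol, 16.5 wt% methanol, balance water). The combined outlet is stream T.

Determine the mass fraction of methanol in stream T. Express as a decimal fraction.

0.138

Total flow out = 1936 + 2085 = 4021 kg/min.
methanol in = 1936×0.108 + 2085×0.165 = 553.11 kg/min.
methanol mass fraction in T = 553.11/4021 = 0.138.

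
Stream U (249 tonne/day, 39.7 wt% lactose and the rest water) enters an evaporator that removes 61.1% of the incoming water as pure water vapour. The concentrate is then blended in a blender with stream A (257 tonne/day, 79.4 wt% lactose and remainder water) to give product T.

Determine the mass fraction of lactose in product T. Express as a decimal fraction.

0.731

Vapour removed = 0.611×0.603×249 = 91.74 tonne/day; concentrate = 157.26 tonne/day.
lactose reaching the mixer = 98.853 (from concentrate) + 257×0.794 = 302.91 tonne/day.
Product flow = 157.26 + 257 = 414.26 tonne/day; lactose fraction = 0.731.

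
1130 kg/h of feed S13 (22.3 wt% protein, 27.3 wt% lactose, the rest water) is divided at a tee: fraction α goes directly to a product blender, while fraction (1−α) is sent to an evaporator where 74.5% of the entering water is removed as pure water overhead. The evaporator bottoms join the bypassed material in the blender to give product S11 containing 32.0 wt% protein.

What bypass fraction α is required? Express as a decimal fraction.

All 1130×0.223 = 251.99 kg/h of protein reaches S11, so S11 = 251.99/0.320 = 787.47 kg/h and vapour = 342.53 kg/h.
The evaporator receives (1−α)·1130 of feed at 0.504 water and removes 0.745 of that water:
0.745×0.504×(1−α)×1130 = 342.53
(1−α) = 342.53/424.29 = 0.8073;  α = 0.1927.

0.193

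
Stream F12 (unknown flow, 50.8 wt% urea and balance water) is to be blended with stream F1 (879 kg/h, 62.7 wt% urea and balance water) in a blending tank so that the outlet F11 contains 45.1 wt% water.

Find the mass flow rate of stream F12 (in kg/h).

Let F12 be the unknown flow. Total out = 879 + F12.
water balance: 327.87 + 0.492·F12 = 0.451·(879 + F12)
(0.492 − 0.451)·F12 = 0.451×879 − 327.87 = 68.562
F12 = 68.562 / 0.041 = 1672.2 kg/h

1672 kg/h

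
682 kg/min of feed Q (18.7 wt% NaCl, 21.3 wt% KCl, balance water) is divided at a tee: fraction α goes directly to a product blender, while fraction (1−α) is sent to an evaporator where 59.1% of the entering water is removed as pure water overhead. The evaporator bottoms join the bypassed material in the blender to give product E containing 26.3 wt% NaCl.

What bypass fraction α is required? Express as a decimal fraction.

0.185

All 682×0.187 = 127.53 kg/min of NaCl reaches E, so E = 127.53/0.263 = 484.92 kg/min and vapour = 197.08 kg/min.
The evaporator receives (1−α)·682 of feed at 0.600 water and removes 0.591 of that water:
0.591×0.600×(1−α)×682 = 197.08
(1−α) = 197.08/241.84 = 0.8149;  α = 0.1851.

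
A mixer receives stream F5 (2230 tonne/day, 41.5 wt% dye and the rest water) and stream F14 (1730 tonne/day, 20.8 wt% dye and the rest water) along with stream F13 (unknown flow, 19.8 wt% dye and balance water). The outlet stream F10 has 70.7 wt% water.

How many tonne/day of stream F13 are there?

Let F13 be the unknown flow. Total out = 3960 + F13.
water balance: 2674.7 + 0.802·F13 = 0.707·(3960 + F13)
(0.802 − 0.707)·F13 = 0.707×3960 − 2674.7 = 125.01
F13 = 125.01 / 0.095 = 1315.9 tonne/day

1316 tonne/day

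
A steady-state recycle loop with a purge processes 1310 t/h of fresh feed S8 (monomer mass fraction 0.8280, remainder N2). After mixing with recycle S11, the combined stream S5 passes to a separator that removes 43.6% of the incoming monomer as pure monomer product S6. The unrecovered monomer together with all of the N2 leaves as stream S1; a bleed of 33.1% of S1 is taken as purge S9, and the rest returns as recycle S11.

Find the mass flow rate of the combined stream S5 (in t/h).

N2 enters only via S8 and leaves only via the purge: 1310×0.172 = 0.331×(N2 in S1), and the separator passes all N2, so N2 in S5 = N2 in S1 = 680.73 t/h.
monomer in S5: m_A = 1310×0.828 + (1−0.331)·(1−0.436)·m_A, so m_A = 1084.7/0.6227 = 1741.9 t/h.
S5 = 1741.9 + 680.73 = 2422.7 t/h.

2423 t/h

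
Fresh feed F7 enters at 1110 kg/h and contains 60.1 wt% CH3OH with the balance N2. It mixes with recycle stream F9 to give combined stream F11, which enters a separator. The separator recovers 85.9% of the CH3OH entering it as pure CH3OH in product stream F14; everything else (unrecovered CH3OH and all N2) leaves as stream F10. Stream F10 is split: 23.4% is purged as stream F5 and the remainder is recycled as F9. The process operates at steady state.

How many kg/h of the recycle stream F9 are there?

1531 kg/h

N2 enters only via F7 and leaves only via the purge: 1110×0.399 = 0.234×(N2 in F10), and the separator passes all N2, so N2 in F11 = N2 in F10 = 1892.7 kg/h.
CH3OH in F11: m_A = 1110×0.601 + (1−0.234)·(1−0.859)·m_A, so m_A = 667.11/0.8920 = 747.89 kg/h.
F10 = (1−0.859)×747.89 + 1892.7 = 1998.1 kg/h.
Recycle F9 = (1−0.234)×1998.1 = 1530.6 kg/h.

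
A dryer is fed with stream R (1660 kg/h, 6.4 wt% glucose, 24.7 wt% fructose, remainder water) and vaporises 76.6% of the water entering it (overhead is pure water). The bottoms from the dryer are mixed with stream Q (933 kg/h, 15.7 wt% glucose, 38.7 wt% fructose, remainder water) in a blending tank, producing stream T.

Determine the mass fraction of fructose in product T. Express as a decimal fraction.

0.4491

Vapour removed = 0.766×0.689×1660 = 876.1 kg/h; concentrate = 783.9 kg/h.
fructose reaching the mixer = 410.02 (from concentrate) + 933×0.387 = 771.09 kg/h.
Product flow = 783.9 + 933 = 1716.9 kg/h; fructose fraction = 0.4491.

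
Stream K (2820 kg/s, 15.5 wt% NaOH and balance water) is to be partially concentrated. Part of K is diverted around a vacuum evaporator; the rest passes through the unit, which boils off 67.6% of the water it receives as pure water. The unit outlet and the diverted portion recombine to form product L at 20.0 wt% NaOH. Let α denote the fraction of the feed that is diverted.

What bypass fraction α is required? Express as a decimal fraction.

All 2820×0.155 = 437.1 kg/s of NaOH reaches L, so L = 437.1/0.200 = 2185.5 kg/s and vapour = 634.5 kg/s.
The evaporator receives (1−α)·2820 of feed at 0.845 water and removes 0.676 of that water:
0.676×0.845×(1−α)×2820 = 634.5
(1−α) = 634.5/1610.8 = 0.3939;  α = 0.6061.

0.606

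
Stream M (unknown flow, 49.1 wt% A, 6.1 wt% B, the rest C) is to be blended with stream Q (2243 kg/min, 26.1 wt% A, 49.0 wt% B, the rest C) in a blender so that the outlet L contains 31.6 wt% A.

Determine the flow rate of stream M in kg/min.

Let M be the unknown flow. Total out = 2243 + M.
A balance: 585.42 + 0.491·M = 0.316·(2243 + M)
(0.491 − 0.316)·M = 0.316×2243 − 585.42 = 123.37
M = 123.37 / 0.175 = 704.94 kg/min

704.9 kg/min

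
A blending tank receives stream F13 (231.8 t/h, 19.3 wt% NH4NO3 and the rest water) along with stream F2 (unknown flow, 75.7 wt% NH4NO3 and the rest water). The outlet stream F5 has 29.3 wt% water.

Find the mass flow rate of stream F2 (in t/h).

2383 t/h

Let F2 be the unknown flow. Total out = 231.8 + F2.
water balance: 187.06 + 0.243·F2 = 0.293·(231.8 + F2)
(0.243 − 0.293)·F2 = 0.293×231.8 − 187.06 = -119.15
F2 = -119.15 / -0.050 = 2382.9 t/h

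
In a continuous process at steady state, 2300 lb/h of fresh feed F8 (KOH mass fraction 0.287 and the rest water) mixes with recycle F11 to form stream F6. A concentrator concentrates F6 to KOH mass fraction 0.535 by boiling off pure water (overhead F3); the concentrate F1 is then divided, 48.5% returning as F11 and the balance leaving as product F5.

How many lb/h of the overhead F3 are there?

1066 lb/h

Overall KOH balance (none leaves overhead): KOH in fresh feed = KOH in product, i.e. 2300×0.287 = (1−0.485)·F1·0.535.
F1 = 660.1/(0.535×0.515) = 2395.8 lb/h.
Recycle F11 = 0.485×2395.8 = 1162 lb/h.
Combined feed F6 = 2300 + 1162 = 3462 lb/h.
Overhead F3 = F6 − F1 = 3462 − 2395.8 = 1066.2 lb/h.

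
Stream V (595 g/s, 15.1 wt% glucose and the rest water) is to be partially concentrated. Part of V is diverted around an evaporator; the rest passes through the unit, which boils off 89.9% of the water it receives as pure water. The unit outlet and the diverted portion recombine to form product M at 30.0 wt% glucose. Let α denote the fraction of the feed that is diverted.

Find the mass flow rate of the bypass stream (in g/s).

207.8 g/s

All 595×0.151 = 89.845 g/s of glucose reaches M, so M = 89.845/0.300 = 299.48 g/s and vapour = 295.52 g/s.
The evaporator receives (1−α)·595 of feed at 0.849 water and removes 0.899 of that water:
0.899×0.849×(1−α)×595 = 295.52
(1−α) = 295.52/454.13 = 0.6507;  α = 0.3493.
Bypass flow = 0.3493×595 = 207.82 g/s.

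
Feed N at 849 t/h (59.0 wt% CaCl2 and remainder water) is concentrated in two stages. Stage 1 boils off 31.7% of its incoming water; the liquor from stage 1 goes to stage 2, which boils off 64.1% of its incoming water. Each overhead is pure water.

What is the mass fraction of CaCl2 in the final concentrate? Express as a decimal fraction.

0.854

water in feed = 849×0.410 = 348.09 t/h.
After stage 1: water left = (1−0.317)×348.09 = 237.75; stream total = 738.66 t/h.
After stage 2: water left = (1−0.641)×237.75 = 85.351; final concentrate = 586.26 t/h.
CaCl2 fraction = 500.91/586.26 = 0.854.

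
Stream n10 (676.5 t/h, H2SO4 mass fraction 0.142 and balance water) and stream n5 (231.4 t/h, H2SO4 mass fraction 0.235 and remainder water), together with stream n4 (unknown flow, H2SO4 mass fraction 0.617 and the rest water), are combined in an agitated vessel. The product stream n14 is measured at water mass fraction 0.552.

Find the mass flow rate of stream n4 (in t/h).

1517 t/h

Let n4 be the unknown flow. Total out = 907.9 + n4.
water balance: 757.46 + 0.383·n4 = 0.552·(907.9 + n4)
(0.383 − 0.552)·n4 = 0.552×907.9 − 757.46 = -256.3
n4 = -256.3 / -0.169 = 1516.6 t/h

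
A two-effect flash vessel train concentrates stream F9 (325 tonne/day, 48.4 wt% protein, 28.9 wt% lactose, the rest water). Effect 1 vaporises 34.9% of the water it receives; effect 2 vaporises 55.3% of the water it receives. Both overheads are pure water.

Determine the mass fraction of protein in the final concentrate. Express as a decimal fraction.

0.5768

water in feed = 325×0.227 = 73.775 tonne/day.
After stage 1: water left = (1−0.349)×73.775 = 48.028; stream total = 299.25 tonne/day.
After stage 2: water left = (1−0.553)×48.028 = 21.468; final concentrate = 272.69 tonne/day.
protein fraction = 157.3/272.69 = 0.5768.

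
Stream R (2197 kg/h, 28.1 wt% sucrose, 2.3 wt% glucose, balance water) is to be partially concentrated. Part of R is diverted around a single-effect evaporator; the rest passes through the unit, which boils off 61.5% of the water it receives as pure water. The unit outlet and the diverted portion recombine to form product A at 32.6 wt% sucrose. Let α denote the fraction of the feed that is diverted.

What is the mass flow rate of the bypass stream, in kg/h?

1488 kg/h

All 2197×0.281 = 617.36 kg/h of sucrose reaches A, so A = 617.36/0.326 = 1893.7 kg/h and vapour = 303.27 kg/h.
The evaporator receives (1−α)·2197 of feed at 0.696 water and removes 0.615 of that water:
0.615×0.696×(1−α)×2197 = 303.27
(1−α) = 303.27/940.4 = 0.3225;  α = 0.6775.
Bypass flow = 0.6775×2197 = 1488.5 kg/h.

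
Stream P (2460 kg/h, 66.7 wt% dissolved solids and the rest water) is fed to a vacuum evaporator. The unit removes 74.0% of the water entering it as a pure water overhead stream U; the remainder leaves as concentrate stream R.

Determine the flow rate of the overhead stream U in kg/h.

606.2 kg/h

water entering = 2460×0.333 = 819.18 kg/h; overhead removed = 0.740×819.18 = 606.19 kg/h.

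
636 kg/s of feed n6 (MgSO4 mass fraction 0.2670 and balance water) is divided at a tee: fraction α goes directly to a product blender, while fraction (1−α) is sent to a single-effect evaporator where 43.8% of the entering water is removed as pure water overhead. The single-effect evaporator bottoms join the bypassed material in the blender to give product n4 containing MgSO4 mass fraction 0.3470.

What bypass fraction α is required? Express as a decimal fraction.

0.282

All 636×0.267 = 169.81 kg/s of MgSO4 reaches n4, so n4 = 169.81/0.347 = 489.37 kg/s and vapour = 146.63 kg/s.
The evaporator receives (1−α)·636 of feed at 0.733 water and removes 0.438 of that water:
0.438×0.733×(1−α)×636 = 146.63
(1−α) = 146.63/204.19 = 0.7181;  α = 0.2819.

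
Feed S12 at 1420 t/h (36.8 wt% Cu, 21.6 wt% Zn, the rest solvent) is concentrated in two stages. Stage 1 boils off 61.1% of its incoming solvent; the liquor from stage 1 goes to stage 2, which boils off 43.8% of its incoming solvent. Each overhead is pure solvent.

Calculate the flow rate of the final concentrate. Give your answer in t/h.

958.4 t/h

solvent in feed = 1420×0.416 = 590.72 t/h.
After stage 1: solvent left = (1−0.611)×590.72 = 229.79; stream total = 1059.1 t/h.
After stage 2: solvent left = (1−0.438)×229.79 = 129.14; final concentrate = 958.42 t/h.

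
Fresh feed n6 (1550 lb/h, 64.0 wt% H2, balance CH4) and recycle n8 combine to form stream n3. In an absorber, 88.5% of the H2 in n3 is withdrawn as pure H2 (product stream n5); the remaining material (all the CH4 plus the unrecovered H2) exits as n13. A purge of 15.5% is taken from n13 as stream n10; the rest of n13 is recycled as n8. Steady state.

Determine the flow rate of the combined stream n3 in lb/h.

4699 lb/h

CH4 enters only via n6 and leaves only via the purge: 1550×0.360 = 0.155×(CH4 in n13), and the absorber passes all CH4, so CH4 in n3 = CH4 in n13 = 3600 lb/h.
H2 in n3: m_A = 1550×0.640 + (1−0.155)·(1−0.885)·m_A, so m_A = 992/0.9028 = 1098.8 lb/h.
n3 = 1098.8 + 3600 = 4698.8 lb/h.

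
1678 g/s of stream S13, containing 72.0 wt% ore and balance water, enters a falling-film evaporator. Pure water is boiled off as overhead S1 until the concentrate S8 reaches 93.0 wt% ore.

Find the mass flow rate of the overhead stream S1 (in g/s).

378.9 g/s

ore is conserved: 1678×0.720 = 1208.2 g/s all reports to the concentrate.
Concentrate = 1208.2/(target fraction) = 1299.1 g/s.
Overhead = 1678 − 1299.1 = 378.9 g/s.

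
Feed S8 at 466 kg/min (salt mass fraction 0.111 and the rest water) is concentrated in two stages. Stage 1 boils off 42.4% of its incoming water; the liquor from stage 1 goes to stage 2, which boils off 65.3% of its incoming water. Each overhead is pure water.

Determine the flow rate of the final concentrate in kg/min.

134.5 kg/min

water in feed = 466×0.889 = 414.27 kg/min.
After stage 1: water left = (1−0.424)×414.27 = 238.62; stream total = 290.35 kg/min.
After stage 2: water left = (1−0.653)×238.62 = 82.802; final concentrate = 134.53 kg/min.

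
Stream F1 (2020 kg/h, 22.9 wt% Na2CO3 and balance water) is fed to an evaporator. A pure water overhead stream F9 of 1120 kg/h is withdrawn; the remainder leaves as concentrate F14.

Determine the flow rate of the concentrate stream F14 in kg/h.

900 kg/h

Concentrate = 2020 − 1120 = 900 kg/h.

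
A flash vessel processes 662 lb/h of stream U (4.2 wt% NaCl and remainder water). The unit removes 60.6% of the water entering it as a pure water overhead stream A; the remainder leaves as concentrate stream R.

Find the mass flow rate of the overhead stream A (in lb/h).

water entering = 662×0.958 = 634.2 lb/h; overhead removed = 0.606×634.2 = 384.32 lb/h.

384.3 lb/h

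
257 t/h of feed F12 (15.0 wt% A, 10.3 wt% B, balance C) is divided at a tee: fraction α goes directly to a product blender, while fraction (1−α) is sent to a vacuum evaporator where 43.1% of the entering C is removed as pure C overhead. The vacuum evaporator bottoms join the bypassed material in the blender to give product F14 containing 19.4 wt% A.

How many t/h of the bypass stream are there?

75.96 t/h

All 257×0.150 = 38.55 t/h of A reaches F14, so F14 = 38.55/0.194 = 198.71 t/h and vapour = 58.289 t/h.
The evaporator receives (1−α)·257 of feed at 0.747 C and removes 0.431 of that C:
0.431×0.747×(1−α)×257 = 58.289
(1−α) = 58.289/82.743 = 0.7045;  α = 0.2955.
Bypass flow = 0.2955×257 = 75.955 t/h.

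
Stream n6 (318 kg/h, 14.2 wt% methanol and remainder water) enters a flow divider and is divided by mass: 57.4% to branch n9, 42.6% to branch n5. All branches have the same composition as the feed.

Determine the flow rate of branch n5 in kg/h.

135.5 kg/h

Branch n5 flow = 0.426×318 = 135.47 kg/h.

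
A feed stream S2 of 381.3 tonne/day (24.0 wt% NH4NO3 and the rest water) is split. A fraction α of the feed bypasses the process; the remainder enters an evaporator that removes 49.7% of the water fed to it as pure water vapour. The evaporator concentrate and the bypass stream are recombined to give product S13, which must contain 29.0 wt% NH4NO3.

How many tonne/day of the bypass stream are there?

All 381.3×0.240 = 91.512 tonne/day of NH4NO3 reaches S13, so S13 = 91.512/0.290 = 315.56 tonne/day and vapour = 65.741 tonne/day.
The evaporator receives (1−α)·381.3 of feed at 0.760 water and removes 0.497 of that water:
0.497×0.760×(1−α)×381.3 = 65.741
(1−α) = 65.741/144.02 = 0.4565;  α = 0.5435.
Bypass flow = 0.5435×381.3 = 207.25 tonne/day.

207.3 tonne/day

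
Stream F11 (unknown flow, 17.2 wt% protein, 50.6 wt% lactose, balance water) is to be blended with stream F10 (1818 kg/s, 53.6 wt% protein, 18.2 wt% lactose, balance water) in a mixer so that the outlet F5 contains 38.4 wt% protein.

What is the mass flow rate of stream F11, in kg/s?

1303 kg/s

Let F11 be the unknown flow. Total out = 1818 + F11.
protein balance: 974.45 + 0.172·F11 = 0.384·(1818 + F11)
(0.172 − 0.384)·F11 = 0.384×1818 − 974.45 = -276.34
F11 = -276.34 / -0.212 = 1303.5 kg/s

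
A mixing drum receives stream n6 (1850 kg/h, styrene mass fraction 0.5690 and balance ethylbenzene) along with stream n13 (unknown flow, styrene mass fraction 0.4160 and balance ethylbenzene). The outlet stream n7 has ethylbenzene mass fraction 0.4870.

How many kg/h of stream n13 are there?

Let n13 be the unknown flow. Total out = 1850 + n13.
ethylbenzene balance: 797.35 + 0.584·n13 = 0.487·(1850 + n13)
(0.584 − 0.487)·n13 = 0.487×1850 − 797.35 = 103.6
n13 = 103.6 / 0.097 = 1068 kg/h

1068 kg/h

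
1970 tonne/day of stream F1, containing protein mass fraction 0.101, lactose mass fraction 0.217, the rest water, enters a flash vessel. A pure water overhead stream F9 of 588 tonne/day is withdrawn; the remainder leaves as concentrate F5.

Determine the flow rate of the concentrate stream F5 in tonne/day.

1382 tonne/day

Concentrate = 1970 − 588 = 1382 tonne/day.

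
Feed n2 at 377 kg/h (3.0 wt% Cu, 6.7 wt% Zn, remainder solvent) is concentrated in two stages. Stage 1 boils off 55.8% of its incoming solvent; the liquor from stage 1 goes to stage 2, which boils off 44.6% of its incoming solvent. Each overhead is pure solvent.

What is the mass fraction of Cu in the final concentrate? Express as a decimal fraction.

0.0943

solvent in feed = 377×0.903 = 340.43 kg/h.
After stage 1: solvent left = (1−0.558)×340.43 = 150.47; stream total = 187.04 kg/h.
After stage 2: solvent left = (1−0.446)×150.47 = 83.361; final concentrate = 119.93 kg/h.
Cu fraction = 11.31/119.93 = 0.0943.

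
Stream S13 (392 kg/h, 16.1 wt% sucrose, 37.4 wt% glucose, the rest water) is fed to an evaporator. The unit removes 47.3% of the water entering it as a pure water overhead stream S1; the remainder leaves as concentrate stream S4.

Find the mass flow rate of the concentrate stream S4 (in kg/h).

water entering = 392×0.465 = 182.28 kg/h; overhead removed = 0.473×182.28 = 86.218 kg/h.
Concentrate = 392 − 86.218 = 305.78 kg/h.

305.8 kg/h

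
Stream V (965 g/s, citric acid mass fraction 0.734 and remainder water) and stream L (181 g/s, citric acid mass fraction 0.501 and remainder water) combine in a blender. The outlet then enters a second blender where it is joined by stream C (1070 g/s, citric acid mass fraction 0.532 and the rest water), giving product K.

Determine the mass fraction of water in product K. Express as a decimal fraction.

Overall, product flow = 2216 g/s.
water in = 965×0.266 + 181×0.499 + 1070×0.468 = 847.77 g/s.
water fraction in K = 0.383.

0.383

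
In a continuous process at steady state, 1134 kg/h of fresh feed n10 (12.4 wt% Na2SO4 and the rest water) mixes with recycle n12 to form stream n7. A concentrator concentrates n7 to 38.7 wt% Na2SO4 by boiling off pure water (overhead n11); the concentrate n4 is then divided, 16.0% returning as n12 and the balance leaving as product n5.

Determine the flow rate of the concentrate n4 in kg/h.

Overall Na2SO4 balance (none leaves overhead): Na2SO4 in fresh feed = Na2SO4 in product, i.e. 1134×0.124 = (1−0.160)·n4·0.387.
n4 = 140.62/(0.387×0.840) = 432.56 kg/h.

432.6 kg/h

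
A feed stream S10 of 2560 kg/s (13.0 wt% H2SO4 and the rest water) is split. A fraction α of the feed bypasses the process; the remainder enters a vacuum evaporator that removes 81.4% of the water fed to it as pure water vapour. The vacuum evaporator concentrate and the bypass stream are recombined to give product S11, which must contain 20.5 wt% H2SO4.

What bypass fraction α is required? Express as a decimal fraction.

All 2560×0.130 = 332.8 kg/s of H2SO4 reaches S11, so S11 = 332.8/0.205 = 1623.4 kg/s and vapour = 936.59 kg/s.
The evaporator receives (1−α)·2560 of feed at 0.870 water and removes 0.814 of that water:
0.814×0.870×(1−α)×2560 = 936.59
(1−α) = 936.59/1812.9 = 0.5166;  α = 0.4834.

0.483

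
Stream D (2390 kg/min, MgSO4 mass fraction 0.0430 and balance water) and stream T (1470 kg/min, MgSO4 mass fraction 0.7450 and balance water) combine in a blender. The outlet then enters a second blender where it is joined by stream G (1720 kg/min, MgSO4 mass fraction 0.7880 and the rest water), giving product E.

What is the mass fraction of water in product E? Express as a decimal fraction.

0.5424

Overall, product flow = 5580 kg/min.
water in = 2390×0.957 + 1470×0.255 + 1720×0.212 = 3026.7 kg/min.
water fraction in E = 0.5424.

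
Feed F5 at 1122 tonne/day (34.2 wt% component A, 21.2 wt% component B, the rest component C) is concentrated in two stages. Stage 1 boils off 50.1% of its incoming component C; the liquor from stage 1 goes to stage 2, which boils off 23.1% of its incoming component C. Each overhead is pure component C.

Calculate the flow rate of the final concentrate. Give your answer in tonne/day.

component C in feed = 1122×0.446 = 500.41 tonne/day.
After stage 1: component C left = (1−0.501)×500.41 = 249.71; stream total = 871.29 tonne/day.
After stage 2: component C left = (1−0.231)×249.71 = 192.02; final concentrate = 813.61 tonne/day.

813.6 tonne/day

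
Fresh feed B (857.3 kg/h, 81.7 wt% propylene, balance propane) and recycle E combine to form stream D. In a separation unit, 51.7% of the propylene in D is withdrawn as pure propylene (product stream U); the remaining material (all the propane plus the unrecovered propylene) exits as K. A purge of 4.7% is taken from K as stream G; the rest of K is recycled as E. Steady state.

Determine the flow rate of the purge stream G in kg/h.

186.3 kg/h

propane enters only via B and leaves only via the purge: 857.3×0.183 = 0.047×(propane in K), and the separation unit passes all propane, so propane in D = propane in K = 3338 kg/h.
propylene in D: m_A = 857.3×0.817 + (1−0.047)·(1−0.517)·m_A, so m_A = 700.41/0.5397 = 1297.8 kg/h.
K = (1−0.517)×1297.8 + 3338 = 3964.8 kg/h.
Purge G = 0.047×3964.8 = 186.35 kg/h.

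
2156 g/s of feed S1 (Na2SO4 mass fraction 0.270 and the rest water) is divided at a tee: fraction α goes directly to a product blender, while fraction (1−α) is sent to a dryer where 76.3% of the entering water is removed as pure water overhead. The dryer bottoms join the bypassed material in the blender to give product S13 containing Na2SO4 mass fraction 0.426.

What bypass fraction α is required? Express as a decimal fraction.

0.343

All 2156×0.270 = 582.12 g/s of Na2SO4 reaches S13, so S13 = 582.12/0.426 = 1366.5 g/s and vapour = 789.52 g/s.
The evaporator receives (1−α)·2156 of feed at 0.730 water and removes 0.763 of that water:
0.763×0.730×(1−α)×2156 = 789.52
(1−α) = 789.52/1200.9 = 0.6575;  α = 0.3425.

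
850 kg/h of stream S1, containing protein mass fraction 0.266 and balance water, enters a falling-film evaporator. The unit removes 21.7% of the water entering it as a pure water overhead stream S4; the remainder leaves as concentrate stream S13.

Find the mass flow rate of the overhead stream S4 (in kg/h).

135.4 kg/h

water entering = 850×0.734 = 623.9 kg/h; overhead removed = 0.217×623.9 = 135.39 kg/h.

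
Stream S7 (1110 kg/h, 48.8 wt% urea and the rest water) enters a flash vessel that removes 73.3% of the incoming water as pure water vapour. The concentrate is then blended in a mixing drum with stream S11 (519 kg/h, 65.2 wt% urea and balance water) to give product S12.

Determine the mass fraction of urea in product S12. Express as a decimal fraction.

Vapour removed = 0.733×0.512×1110 = 416.58 kg/h; concentrate = 693.42 kg/h.
urea reaching the mixer = 541.68 (from concentrate) + 519×0.652 = 880.07 kg/h.
Product flow = 693.42 + 519 = 1212.4 kg/h; urea fraction = 0.726.

0.726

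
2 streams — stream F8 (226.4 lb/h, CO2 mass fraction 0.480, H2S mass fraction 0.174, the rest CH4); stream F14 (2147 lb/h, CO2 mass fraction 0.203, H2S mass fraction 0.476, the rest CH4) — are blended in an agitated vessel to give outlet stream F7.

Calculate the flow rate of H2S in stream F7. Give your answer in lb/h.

H2S out = H2S in = 226.4×0.174 + 2147×0.476 = 1061.4 lb/h.

1061 lb/h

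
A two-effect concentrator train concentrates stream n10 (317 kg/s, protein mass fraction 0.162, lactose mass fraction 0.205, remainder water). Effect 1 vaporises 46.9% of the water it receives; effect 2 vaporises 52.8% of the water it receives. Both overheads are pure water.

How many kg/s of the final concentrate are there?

water in feed = 317×0.633 = 200.66 kg/s.
After stage 1: water left = (1−0.469)×200.66 = 106.55; stream total = 222.89 kg/s.
After stage 2: water left = (1−0.528)×106.55 = 50.292; final concentrate = 166.63 kg/s.

166.6 kg/s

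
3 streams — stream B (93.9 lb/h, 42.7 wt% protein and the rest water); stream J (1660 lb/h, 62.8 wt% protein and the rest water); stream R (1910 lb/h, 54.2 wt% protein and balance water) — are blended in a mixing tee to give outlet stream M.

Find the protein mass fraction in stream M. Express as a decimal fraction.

Total flow out = 93.9 + 1660 + 1910 = 3663.9 lb/h.
protein in = 93.9×0.427 + 1660×0.628 + 1910×0.542 = 2117.8 lb/h.
protein mass fraction in M = 2117.8/3663.9 = 0.578.

0.578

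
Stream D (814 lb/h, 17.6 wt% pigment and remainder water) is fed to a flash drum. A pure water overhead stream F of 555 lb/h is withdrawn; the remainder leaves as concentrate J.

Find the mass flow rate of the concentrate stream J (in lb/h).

259 lb/h

Concentrate = 814 − 555 = 259 lb/h.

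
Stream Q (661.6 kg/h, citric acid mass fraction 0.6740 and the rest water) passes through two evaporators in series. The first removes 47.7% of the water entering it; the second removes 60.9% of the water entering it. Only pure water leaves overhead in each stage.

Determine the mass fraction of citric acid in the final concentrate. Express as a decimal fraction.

0.9100

water in feed = 661.6×0.326 = 215.68 kg/h.
After stage 1: water left = (1−0.477)×215.68 = 112.8; stream total = 558.72 kg/h.
After stage 2: water left = (1−0.609)×112.8 = 44.105; final concentrate = 490.02 kg/h.
citric acid fraction = 445.92/490.02 = 0.9100.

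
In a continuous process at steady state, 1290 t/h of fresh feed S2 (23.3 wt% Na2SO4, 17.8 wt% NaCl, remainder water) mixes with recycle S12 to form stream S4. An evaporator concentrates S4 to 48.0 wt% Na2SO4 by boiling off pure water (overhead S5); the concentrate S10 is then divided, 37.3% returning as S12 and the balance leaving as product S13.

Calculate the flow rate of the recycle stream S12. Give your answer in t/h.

Overall Na2SO4 balance (none leaves overhead): Na2SO4 in fresh feed = Na2SO4 in product, i.e. 1290×0.233 = (1−0.373)·S10·0.480.
S10 = 300.57/(0.480×0.627) = 998.7 t/h.
Recycle S12 = 0.373×998.7 = 372.52 t/h.

372.5 t/h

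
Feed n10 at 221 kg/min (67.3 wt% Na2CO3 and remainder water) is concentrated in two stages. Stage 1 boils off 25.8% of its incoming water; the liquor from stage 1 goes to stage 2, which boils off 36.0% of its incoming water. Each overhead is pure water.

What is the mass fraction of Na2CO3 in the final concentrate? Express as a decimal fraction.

0.813

water in feed = 221×0.327 = 72.267 kg/min.
After stage 1: water left = (1−0.258)×72.267 = 53.622; stream total = 202.36 kg/min.
After stage 2: water left = (1−0.360)×53.622 = 34.318; final concentrate = 183.05 kg/min.
Na2CO3 fraction = 148.73/183.05 = 0.813.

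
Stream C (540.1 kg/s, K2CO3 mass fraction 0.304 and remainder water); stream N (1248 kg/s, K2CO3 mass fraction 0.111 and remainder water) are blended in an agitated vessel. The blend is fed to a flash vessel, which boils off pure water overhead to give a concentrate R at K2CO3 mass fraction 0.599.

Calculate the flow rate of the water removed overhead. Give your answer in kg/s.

1283 kg/s

K2CO3 entering = 540.1×0.304 + 1248×0.111 = 302.72 kg/s.
All K2CO3 reports to R, so R = 302.72/0.599 = 505.37 kg/s.
Total feed = 1788.1 kg/s; overhead = 1788.1 − 505.37 = 1282.7 kg/s.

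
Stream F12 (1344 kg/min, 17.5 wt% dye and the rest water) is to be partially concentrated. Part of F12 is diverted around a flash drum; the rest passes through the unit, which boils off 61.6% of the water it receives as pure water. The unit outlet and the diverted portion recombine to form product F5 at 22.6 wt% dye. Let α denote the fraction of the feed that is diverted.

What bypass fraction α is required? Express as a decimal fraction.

All 1344×0.175 = 235.2 kg/min of dye reaches F5, so F5 = 235.2/0.226 = 1040.7 kg/min and vapour = 303.29 kg/min.
The evaporator receives (1−α)·1344 of feed at 0.825 water and removes 0.616 of that water:
0.616×0.825×(1−α)×1344 = 303.29
(1−α) = 303.29/683.02 = 0.4440;  α = 0.5560.

0.556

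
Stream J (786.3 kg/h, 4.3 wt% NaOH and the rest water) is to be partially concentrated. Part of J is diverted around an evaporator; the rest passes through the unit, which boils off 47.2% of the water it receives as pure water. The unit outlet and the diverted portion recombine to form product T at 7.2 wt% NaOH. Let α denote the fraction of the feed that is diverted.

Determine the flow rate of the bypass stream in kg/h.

All 786.3×0.043 = 33.811 kg/h of NaOH reaches T, so T = 33.811/0.072 = 469.6 kg/h and vapour = 316.7 kg/h.
The evaporator receives (1−α)·786.3 of feed at 0.957 water and removes 0.472 of that water:
0.472×0.957×(1−α)×786.3 = 316.7
(1−α) = 316.7/355.17 = 0.8917;  α = 0.1083.
Bypass flow = 0.1083×786.3 = 85.168 kg/h.

85.17 kg/h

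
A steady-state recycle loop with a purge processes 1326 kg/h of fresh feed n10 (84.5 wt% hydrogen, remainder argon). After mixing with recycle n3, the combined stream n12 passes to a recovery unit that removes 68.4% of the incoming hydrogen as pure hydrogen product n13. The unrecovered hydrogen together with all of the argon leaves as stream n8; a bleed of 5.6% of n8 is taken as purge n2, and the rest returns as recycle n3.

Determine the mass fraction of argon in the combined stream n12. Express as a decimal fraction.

0.6968

argon enters only via n10 and leaves only via the purge: 1326×0.155 = 0.056×(argon in n8), and the recovery unit passes all argon, so argon in n12 = argon in n8 = 3670.2 kg/h.
hydrogen in n12: m_A = 1326×0.845 + (1−0.056)·(1−0.684)·m_A, so m_A = 1120.5/0.7017 = 1596.8 kg/h.
n12 = 1596.8 + 3670.2 = 5267 kg/h.
argon fraction in n12 = 3670.2/5267 = 0.6968.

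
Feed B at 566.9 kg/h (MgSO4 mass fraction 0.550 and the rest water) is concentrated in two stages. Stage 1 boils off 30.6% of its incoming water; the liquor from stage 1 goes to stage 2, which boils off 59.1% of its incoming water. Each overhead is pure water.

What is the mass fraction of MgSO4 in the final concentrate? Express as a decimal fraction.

0.812

water in feed = 566.9×0.450 = 255.1 kg/h.
After stage 1: water left = (1−0.306)×255.1 = 177.04; stream total = 488.84 kg/h.
After stage 2: water left = (1−0.591)×177.04 = 72.411; final concentrate = 384.21 kg/h.
MgSO4 fraction = 311.8/384.21 = 0.812.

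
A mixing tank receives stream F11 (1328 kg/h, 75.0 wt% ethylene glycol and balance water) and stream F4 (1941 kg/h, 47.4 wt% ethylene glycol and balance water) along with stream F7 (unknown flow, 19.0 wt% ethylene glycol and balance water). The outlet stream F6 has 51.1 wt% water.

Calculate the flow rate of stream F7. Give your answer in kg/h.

1062 kg/h

Let F7 be the unknown flow. Total out = 3269 + F7.
water balance: 1353 + 0.810·F7 = 0.511·(3269 + F7)
(0.810 − 0.511)·F7 = 0.511×3269 − 1353 = 317.49
F7 = 317.49 / 0.299 = 1061.8 kg/h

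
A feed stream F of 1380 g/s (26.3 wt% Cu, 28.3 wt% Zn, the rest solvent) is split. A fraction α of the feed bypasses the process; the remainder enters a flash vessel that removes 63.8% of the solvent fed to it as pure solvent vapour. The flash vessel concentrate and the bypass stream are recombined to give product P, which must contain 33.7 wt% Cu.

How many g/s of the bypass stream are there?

333.8 g/s

All 1380×0.263 = 362.94 g/s of Cu reaches P, so P = 362.94/0.337 = 1077 g/s and vapour = 303.03 g/s.
The evaporator receives (1−α)·1380 of feed at 0.454 solvent and removes 0.638 of that solvent:
0.638×0.454×(1−α)×1380 = 303.03
(1−α) = 303.03/399.72 = 0.7581;  α = 0.2419.
Bypass flow = 0.2419×1380 = 333.82 g/s.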